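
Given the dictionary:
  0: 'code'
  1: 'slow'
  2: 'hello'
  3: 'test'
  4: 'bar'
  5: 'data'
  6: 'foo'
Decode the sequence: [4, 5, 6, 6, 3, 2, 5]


Look up each index in the dictionary:
  4 -> 'bar'
  5 -> 'data'
  6 -> 'foo'
  6 -> 'foo'
  3 -> 'test'
  2 -> 'hello'
  5 -> 'data'

Decoded: "bar data foo foo test hello data"


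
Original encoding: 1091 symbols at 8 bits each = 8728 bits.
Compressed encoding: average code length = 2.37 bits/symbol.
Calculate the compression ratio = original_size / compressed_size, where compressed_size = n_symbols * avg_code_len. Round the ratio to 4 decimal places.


original_size = n_symbols * orig_bits = 1091 * 8 = 8728 bits
compressed_size = n_symbols * avg_code_len = 1091 * 2.37 = 2585.67 bits
ratio = original_size / compressed_size = 8728 / 2585.67 = 3.3755

Compression ratio = 3.3755


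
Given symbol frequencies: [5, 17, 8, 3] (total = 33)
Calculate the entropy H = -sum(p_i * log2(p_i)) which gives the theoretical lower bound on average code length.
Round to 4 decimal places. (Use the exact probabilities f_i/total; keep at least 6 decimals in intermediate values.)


Per-symbol terms -p_i * log2(p_i) with p_i = f_i/33:
  p = 5/33 = 0.151515: log2(p) = -2.722466, -p*log2(p) = 0.412495
  p = 17/33 = 0.515152: log2(p) = -0.956931, -p*log2(p) = 0.492965
  p = 8/33 = 0.242424: log2(p) = -2.044394, -p*log2(p) = 0.495611
  p = 3/33 = 0.090909: log2(p) = -3.459432, -p*log2(p) = 0.314494
H = 0.412495 + 0.492965 + 0.495611 + 0.314494 = 1.715565

H = 1.7156 bits/symbol


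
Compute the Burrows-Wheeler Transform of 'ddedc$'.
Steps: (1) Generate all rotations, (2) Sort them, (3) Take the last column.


Rotations (sorted):
  0: $ddedc -> last char: c
  1: c$dded -> last char: d
  2: dc$dde -> last char: e
  3: ddedc$ -> last char: $
  4: dedc$d -> last char: d
  5: edc$dd -> last char: d


BWT = cde$dd


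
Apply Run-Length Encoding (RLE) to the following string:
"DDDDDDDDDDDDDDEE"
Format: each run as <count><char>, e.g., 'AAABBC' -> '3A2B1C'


Scanning runs left to right:
  i=0: run of 'D' x 14 -> '14D'
  i=14: run of 'E' x 2 -> '2E'

RLE = 14D2E


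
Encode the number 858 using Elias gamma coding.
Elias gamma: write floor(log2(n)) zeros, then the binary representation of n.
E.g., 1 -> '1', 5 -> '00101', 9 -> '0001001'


num_bits = floor(log2(858)) + 1 = 10
leading_zeros = num_bits - 1 = 9
binary(858) = 1101011010

Elias gamma(858) = '000000000' + '1101011010' = 0000000001101011010 (19 bits)


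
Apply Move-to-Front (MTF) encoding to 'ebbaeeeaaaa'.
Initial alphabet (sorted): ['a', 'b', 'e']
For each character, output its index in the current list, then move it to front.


MTF encoding:
'e': index 2 in ['a', 'b', 'e'] -> ['e', 'a', 'b']
'b': index 2 in ['e', 'a', 'b'] -> ['b', 'e', 'a']
'b': index 0 in ['b', 'e', 'a'] -> ['b', 'e', 'a']
'a': index 2 in ['b', 'e', 'a'] -> ['a', 'b', 'e']
'e': index 2 in ['a', 'b', 'e'] -> ['e', 'a', 'b']
'e': index 0 in ['e', 'a', 'b'] -> ['e', 'a', 'b']
'e': index 0 in ['e', 'a', 'b'] -> ['e', 'a', 'b']
'a': index 1 in ['e', 'a', 'b'] -> ['a', 'e', 'b']
'a': index 0 in ['a', 'e', 'b'] -> ['a', 'e', 'b']
'a': index 0 in ['a', 'e', 'b'] -> ['a', 'e', 'b']
'a': index 0 in ['a', 'e', 'b'] -> ['a', 'e', 'b']


Output: [2, 2, 0, 2, 2, 0, 0, 1, 0, 0, 0]


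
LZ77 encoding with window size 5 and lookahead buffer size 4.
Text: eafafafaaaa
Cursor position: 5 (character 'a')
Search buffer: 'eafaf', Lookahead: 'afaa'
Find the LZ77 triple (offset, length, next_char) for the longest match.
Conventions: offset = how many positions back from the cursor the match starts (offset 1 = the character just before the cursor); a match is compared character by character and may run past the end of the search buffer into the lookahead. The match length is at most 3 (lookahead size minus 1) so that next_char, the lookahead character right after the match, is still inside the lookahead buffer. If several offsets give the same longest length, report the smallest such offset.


Try each offset into the search buffer:
  offset=1 (pos 4, char 'f'): match length 0
  offset=2 (pos 3, char 'a'): match length 3
  offset=3 (pos 2, char 'f'): match length 0
  offset=4 (pos 1, char 'a'): match length 3
  offset=5 (pos 0, char 'e'): match length 0
Longest match has length 3, found at offsets 2, 4; take the smallest, offset 2.
next_char = character at position 5 + 3 = 8 -> 'a'

Best match: offset=2, length=3 (matching 'afa' starting at position 3)
LZ77 triple: (2, 3, 'a')


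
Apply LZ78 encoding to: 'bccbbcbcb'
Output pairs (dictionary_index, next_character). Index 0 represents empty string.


LZ78 encoding steps:
Dictionary: {0: ''}
Step 1: w='' (idx 0), next='b' -> output (0, 'b'), add 'b' as idx 1
Step 2: w='' (idx 0), next='c' -> output (0, 'c'), add 'c' as idx 2
Step 3: w='c' (idx 2), next='b' -> output (2, 'b'), add 'cb' as idx 3
Step 4: w='b' (idx 1), next='c' -> output (1, 'c'), add 'bc' as idx 4
Step 5: w='bc' (idx 4), next='b' -> output (4, 'b'), add 'bcb' as idx 5


Encoded: [(0, 'b'), (0, 'c'), (2, 'b'), (1, 'c'), (4, 'b')]


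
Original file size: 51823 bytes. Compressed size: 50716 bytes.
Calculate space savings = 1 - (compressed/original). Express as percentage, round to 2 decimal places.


ratio = compressed/original = 50716/51823 = 0.978639
savings = 1 - ratio = 1 - 0.978639 = 0.021361
as a percentage: 0.021361 * 100 = 2.14%

Space savings = 1 - 50716/51823 = 2.14%


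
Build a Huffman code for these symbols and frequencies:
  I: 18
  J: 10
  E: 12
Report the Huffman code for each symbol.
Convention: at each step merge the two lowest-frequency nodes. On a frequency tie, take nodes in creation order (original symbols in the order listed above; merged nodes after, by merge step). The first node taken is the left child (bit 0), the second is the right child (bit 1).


Huffman tree construction:
Step 1: Merge J(10) + E(12) = 22
Step 2: Merge I(18) + (J+E)(22) = 40
Read each symbol's code off the tree from the root (left child = 0, right child = 1).

Codes:
  I: 0 (length 1)
  J: 10 (length 2)
  E: 11 (length 2)
Average code length: 62/40 = 1.5500 bits/symbol


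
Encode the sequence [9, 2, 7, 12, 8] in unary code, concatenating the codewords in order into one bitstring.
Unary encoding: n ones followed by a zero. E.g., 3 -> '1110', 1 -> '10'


Encode each number as n ones followed by a terminating 0:
  9 -> 1111111110 (10 bits)
  2 -> 110 (3 bits)
  7 -> 11111110 (8 bits)
  12 -> 1111111111110 (13 bits)
  8 -> 111111110 (9 bits)
Total length = 10 + 3 + 8 + 13 + 9 = 43 bits.

Unary([9, 2, 7, 12, 8]) = 1111111110110111111101111111111110111111110 (43 bits)


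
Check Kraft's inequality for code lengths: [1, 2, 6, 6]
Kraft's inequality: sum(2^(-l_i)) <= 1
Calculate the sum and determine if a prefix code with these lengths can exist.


Sum = 2^(-1) + 2^(-2) + 2^(-6) + 2^(-6)
    = 0.5 + 0.25 + 0.015625 + 0.015625
    = 50/64 = 0.78125
Since 0.78125 <= 1, Kraft's inequality IS satisfied.
A prefix code with these lengths CAN exist.

Kraft sum = 0.78125. Satisfied.


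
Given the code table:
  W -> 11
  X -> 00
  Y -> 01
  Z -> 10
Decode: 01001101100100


Decoding:
01 -> Y
00 -> X
11 -> W
01 -> Y
10 -> Z
01 -> Y
00 -> X


Result: YXWYZYX


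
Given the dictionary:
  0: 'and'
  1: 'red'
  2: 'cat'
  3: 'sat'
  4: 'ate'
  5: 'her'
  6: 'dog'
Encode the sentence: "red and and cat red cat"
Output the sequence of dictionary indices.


Look up each word in the dictionary:
  'red' -> 1
  'and' -> 0
  'and' -> 0
  'cat' -> 2
  'red' -> 1
  'cat' -> 2

Encoded: [1, 0, 0, 2, 1, 2]


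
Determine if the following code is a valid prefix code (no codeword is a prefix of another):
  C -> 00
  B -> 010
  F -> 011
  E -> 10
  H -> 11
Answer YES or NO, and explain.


Checking each pair (does one codeword prefix another?):
  C='00' vs B='010': no prefix
  C='00' vs F='011': no prefix
  C='00' vs E='10': no prefix
  C='00' vs H='11': no prefix
  B='010' vs C='00': no prefix
  B='010' vs F='011': no prefix
  B='010' vs E='10': no prefix
  B='010' vs H='11': no prefix
  F='011' vs C='00': no prefix
  F='011' vs B='010': no prefix
  F='011' vs E='10': no prefix
  F='011' vs H='11': no prefix
  E='10' vs C='00': no prefix
  E='10' vs B='010': no prefix
  E='10' vs F='011': no prefix
  E='10' vs H='11': no prefix
  H='11' vs C='00': no prefix
  H='11' vs B='010': no prefix
  H='11' vs F='011': no prefix
  H='11' vs E='10': no prefix
No violation found over all pairs.

YES -- this is a valid prefix code. No codeword is a prefix of any other codeword.


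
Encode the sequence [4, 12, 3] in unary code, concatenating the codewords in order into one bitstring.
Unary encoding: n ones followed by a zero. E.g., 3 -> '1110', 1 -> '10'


Encode each number as n ones followed by a terminating 0:
  4 -> 11110 (5 bits)
  12 -> 1111111111110 (13 bits)
  3 -> 1110 (4 bits)
Total length = 5 + 13 + 4 = 22 bits.

Unary([4, 12, 3]) = 1111011111111111101110 (22 bits)


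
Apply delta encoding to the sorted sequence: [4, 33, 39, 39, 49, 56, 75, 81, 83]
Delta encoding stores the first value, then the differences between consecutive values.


First value: 4
Deltas:
  33 - 4 = 29
  39 - 33 = 6
  39 - 39 = 0
  49 - 39 = 10
  56 - 49 = 7
  75 - 56 = 19
  81 - 75 = 6
  83 - 81 = 2


Delta encoded: [4, 29, 6, 0, 10, 7, 19, 6, 2]


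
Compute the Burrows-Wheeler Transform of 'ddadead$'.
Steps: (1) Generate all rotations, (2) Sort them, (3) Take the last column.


Rotations (sorted):
  0: $ddadead -> last char: d
  1: ad$ddade -> last char: e
  2: adead$dd -> last char: d
  3: d$ddadea -> last char: a
  4: dadead$d -> last char: d
  5: ddadead$ -> last char: $
  6: dead$dda -> last char: a
  7: ead$ddad -> last char: d


BWT = dedad$ad


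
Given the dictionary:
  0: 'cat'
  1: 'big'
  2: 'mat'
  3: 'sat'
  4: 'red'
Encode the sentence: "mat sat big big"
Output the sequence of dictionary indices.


Look up each word in the dictionary:
  'mat' -> 2
  'sat' -> 3
  'big' -> 1
  'big' -> 1

Encoded: [2, 3, 1, 1]


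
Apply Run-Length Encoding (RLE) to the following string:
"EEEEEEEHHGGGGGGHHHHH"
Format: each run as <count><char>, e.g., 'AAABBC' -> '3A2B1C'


Scanning runs left to right:
  i=0: run of 'E' x 7 -> '7E'
  i=7: run of 'H' x 2 -> '2H'
  i=9: run of 'G' x 6 -> '6G'
  i=15: run of 'H' x 5 -> '5H'

RLE = 7E2H6G5H


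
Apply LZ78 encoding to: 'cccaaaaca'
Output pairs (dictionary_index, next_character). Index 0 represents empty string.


LZ78 encoding steps:
Dictionary: {0: ''}
Step 1: w='' (idx 0), next='c' -> output (0, 'c'), add 'c' as idx 1
Step 2: w='c' (idx 1), next='c' -> output (1, 'c'), add 'cc' as idx 2
Step 3: w='' (idx 0), next='a' -> output (0, 'a'), add 'a' as idx 3
Step 4: w='a' (idx 3), next='a' -> output (3, 'a'), add 'aa' as idx 4
Step 5: w='a' (idx 3), next='c' -> output (3, 'c'), add 'ac' as idx 5
Step 6: w='a' (idx 3), end of input -> output (3, '')


Encoded: [(0, 'c'), (1, 'c'), (0, 'a'), (3, 'a'), (3, 'c'), (3, '')]


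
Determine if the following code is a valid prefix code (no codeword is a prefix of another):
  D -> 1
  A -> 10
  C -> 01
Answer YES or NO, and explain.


Checking each pair (does one codeword prefix another?):
  D='1' vs A='10': prefix -- VIOLATION

NO -- this is NOT a valid prefix code. D (1) is a prefix of A (10).


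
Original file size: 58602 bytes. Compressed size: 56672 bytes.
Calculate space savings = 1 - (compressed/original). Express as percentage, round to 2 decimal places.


ratio = compressed/original = 56672/58602 = 0.967066
savings = 1 - ratio = 1 - 0.967066 = 0.032934
as a percentage: 0.032934 * 100 = 3.29%

Space savings = 1 - 56672/58602 = 3.29%


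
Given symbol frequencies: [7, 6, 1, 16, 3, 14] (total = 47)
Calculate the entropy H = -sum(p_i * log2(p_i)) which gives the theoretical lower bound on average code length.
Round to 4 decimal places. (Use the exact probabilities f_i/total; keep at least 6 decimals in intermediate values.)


Per-symbol terms -p_i * log2(p_i) with p_i = f_i/47:
  p = 7/47 = 0.148936: log2(p) = -2.747234, -p*log2(p) = 0.409163
  p = 6/47 = 0.127660: log2(p) = -2.969626, -p*log2(p) = 0.379101
  p = 1/47 = 0.021277: log2(p) = -5.554589, -p*log2(p) = 0.118183
  p = 16/47 = 0.340426: log2(p) = -1.554589, -p*log2(p) = 0.529222
  p = 3/47 = 0.063830: log2(p) = -3.969626, -p*log2(p) = 0.253380
  p = 14/47 = 0.297872: log2(p) = -1.747234, -p*log2(p) = 0.520453
H = 0.409163 + 0.379101 + 0.118183 + 0.529222 + 0.253380 + 0.520453 = 2.209502

H = 2.2095 bits/symbol


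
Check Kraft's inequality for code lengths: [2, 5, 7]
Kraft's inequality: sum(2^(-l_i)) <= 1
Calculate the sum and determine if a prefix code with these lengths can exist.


Sum = 2^(-2) + 2^(-5) + 2^(-7)
    = 0.25 + 0.03125 + 0.0078125
    = 37/128 = 0.2890625
Since 0.2890625 <= 1, Kraft's inequality IS satisfied.
A prefix code with these lengths CAN exist.

Kraft sum = 0.2890625. Satisfied.


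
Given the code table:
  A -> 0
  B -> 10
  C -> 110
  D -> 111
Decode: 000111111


Decoding:
0 -> A
0 -> A
0 -> A
111 -> D
111 -> D


Result: AAADD


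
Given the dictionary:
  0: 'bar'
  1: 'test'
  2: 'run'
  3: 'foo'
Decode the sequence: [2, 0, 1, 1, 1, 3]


Look up each index in the dictionary:
  2 -> 'run'
  0 -> 'bar'
  1 -> 'test'
  1 -> 'test'
  1 -> 'test'
  3 -> 'foo'

Decoded: "run bar test test test foo"


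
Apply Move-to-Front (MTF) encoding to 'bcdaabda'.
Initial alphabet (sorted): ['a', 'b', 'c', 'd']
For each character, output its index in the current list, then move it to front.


MTF encoding:
'b': index 1 in ['a', 'b', 'c', 'd'] -> ['b', 'a', 'c', 'd']
'c': index 2 in ['b', 'a', 'c', 'd'] -> ['c', 'b', 'a', 'd']
'd': index 3 in ['c', 'b', 'a', 'd'] -> ['d', 'c', 'b', 'a']
'a': index 3 in ['d', 'c', 'b', 'a'] -> ['a', 'd', 'c', 'b']
'a': index 0 in ['a', 'd', 'c', 'b'] -> ['a', 'd', 'c', 'b']
'b': index 3 in ['a', 'd', 'c', 'b'] -> ['b', 'a', 'd', 'c']
'd': index 2 in ['b', 'a', 'd', 'c'] -> ['d', 'b', 'a', 'c']
'a': index 2 in ['d', 'b', 'a', 'c'] -> ['a', 'd', 'b', 'c']


Output: [1, 2, 3, 3, 0, 3, 2, 2]


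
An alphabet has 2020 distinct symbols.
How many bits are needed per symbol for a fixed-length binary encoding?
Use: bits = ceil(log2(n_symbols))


log2(2020) = 10.9801
Bracket: 2^10 = 1024 < 2020 <= 2^11 = 2048
So ceil(log2(2020)) = 11

bits = ceil(log2(2020)) = ceil(10.9801) = 11 bits


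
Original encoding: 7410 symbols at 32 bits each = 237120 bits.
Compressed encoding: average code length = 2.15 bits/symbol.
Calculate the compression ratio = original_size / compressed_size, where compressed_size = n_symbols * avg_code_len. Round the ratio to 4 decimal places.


original_size = n_symbols * orig_bits = 7410 * 32 = 237120 bits
compressed_size = n_symbols * avg_code_len = 7410 * 2.15 = 15931.5 bits
ratio = original_size / compressed_size = 237120 / 15931.5 = 14.8837

Compression ratio = 14.8837


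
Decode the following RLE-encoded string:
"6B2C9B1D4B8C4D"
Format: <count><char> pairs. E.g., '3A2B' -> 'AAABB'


Expanding each <count><char> pair:
  6B -> 'BBBBBB'
  2C -> 'CC'
  9B -> 'BBBBBBBBB'
  1D -> 'D'
  4B -> 'BBBB'
  8C -> 'CCCCCCCC'
  4D -> 'DDDD'

Decoded = BBBBBBCCBBBBBBBBBDBBBBCCCCCCCCDDDD


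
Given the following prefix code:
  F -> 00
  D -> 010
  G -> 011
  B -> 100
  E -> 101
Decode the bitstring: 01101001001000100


Decoding step by step:
Bits 011 -> G
Bits 010 -> D
Bits 010 -> D
Bits 010 -> D
Bits 00 -> F
Bits 100 -> B


Decoded message: GDDDFB


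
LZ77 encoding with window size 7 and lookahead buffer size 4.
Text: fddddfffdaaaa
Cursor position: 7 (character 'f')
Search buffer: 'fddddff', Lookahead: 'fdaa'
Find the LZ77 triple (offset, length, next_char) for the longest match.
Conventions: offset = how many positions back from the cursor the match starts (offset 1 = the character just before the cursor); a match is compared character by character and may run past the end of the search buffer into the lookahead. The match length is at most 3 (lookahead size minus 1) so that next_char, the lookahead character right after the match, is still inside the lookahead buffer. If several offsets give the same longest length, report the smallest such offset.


Try each offset into the search buffer:
  offset=1 (pos 6, char 'f'): match length 1
  offset=2 (pos 5, char 'f'): match length 1
  offset=3 (pos 4, char 'd'): match length 0
  offset=4 (pos 3, char 'd'): match length 0
  offset=5 (pos 2, char 'd'): match length 0
  offset=6 (pos 1, char 'd'): match length 0
  offset=7 (pos 0, char 'f'): match length 2
Longest match has length 2 at offset 7.
next_char = character at position 7 + 2 = 9 -> 'a'

Best match: offset=7, length=2 (matching 'fd' starting at position 0)
LZ77 triple: (7, 2, 'a')


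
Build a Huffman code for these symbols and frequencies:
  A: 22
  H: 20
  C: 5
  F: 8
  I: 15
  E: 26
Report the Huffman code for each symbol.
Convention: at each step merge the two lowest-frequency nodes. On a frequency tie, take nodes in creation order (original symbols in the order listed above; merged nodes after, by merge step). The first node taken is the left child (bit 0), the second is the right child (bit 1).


Huffman tree construction:
Step 1: Merge C(5) + F(8) = 13
Step 2: Merge (C+F)(13) + I(15) = 28
Step 3: Merge H(20) + A(22) = 42
Step 4: Merge E(26) + ((C+F)+I)(28) = 54
Step 5: Merge (H+A)(42) + (E+((C+F)+I))(54) = 96
Read each symbol's code off the tree from the root (left child = 0, right child = 1).

Codes:
  A: 01 (length 2)
  H: 00 (length 2)
  C: 1100 (length 4)
  F: 1101 (length 4)
  I: 111 (length 3)
  E: 10 (length 2)
Average code length: 233/96 = 2.4271 bits/symbol


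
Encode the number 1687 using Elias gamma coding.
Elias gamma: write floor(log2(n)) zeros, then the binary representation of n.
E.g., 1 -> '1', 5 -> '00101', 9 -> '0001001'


num_bits = floor(log2(1687)) + 1 = 11
leading_zeros = num_bits - 1 = 10
binary(1687) = 11010010111

Elias gamma(1687) = '0000000000' + '11010010111' = 000000000011010010111 (21 bits)


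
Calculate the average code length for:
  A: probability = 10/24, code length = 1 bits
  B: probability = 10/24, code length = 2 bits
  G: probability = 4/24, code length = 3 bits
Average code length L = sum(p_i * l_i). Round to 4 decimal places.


Weighted contributions p_i * l_i:
  A: (10/24) * 1 = 10/24
  B: (10/24) * 2 = 20/24
  G: (4/24) * 3 = 12/24
Sum = (10 + 20 + 12)/24 = 42/24

L = 42/24 = 1.7500 bits/symbol


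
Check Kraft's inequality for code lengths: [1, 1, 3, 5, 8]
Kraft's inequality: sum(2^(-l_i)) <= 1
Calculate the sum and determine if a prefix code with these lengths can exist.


Sum = 2^(-1) + 2^(-1) + 2^(-3) + 2^(-5) + 2^(-8)
    = 0.5 + 0.5 + 0.125 + 0.03125 + 0.00390625
    = 297/256 = 1.16015625
Since 1.16015625 > 1, Kraft's inequality is NOT satisfied.
A prefix code with these lengths CANNOT exist.

Kraft sum = 1.16015625. Not satisfied.


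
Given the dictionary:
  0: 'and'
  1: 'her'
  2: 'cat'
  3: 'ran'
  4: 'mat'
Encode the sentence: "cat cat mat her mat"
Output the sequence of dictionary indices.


Look up each word in the dictionary:
  'cat' -> 2
  'cat' -> 2
  'mat' -> 4
  'her' -> 1
  'mat' -> 4

Encoded: [2, 2, 4, 1, 4]


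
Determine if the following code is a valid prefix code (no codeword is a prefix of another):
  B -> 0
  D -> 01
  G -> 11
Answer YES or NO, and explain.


Checking each pair (does one codeword prefix another?):
  B='0' vs D='01': prefix -- VIOLATION

NO -- this is NOT a valid prefix code. B (0) is a prefix of D (01).


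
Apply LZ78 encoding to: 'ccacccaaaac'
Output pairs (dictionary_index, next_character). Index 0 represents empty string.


LZ78 encoding steps:
Dictionary: {0: ''}
Step 1: w='' (idx 0), next='c' -> output (0, 'c'), add 'c' as idx 1
Step 2: w='c' (idx 1), next='a' -> output (1, 'a'), add 'ca' as idx 2
Step 3: w='c' (idx 1), next='c' -> output (1, 'c'), add 'cc' as idx 3
Step 4: w='ca' (idx 2), next='a' -> output (2, 'a'), add 'caa' as idx 4
Step 5: w='' (idx 0), next='a' -> output (0, 'a'), add 'a' as idx 5
Step 6: w='a' (idx 5), next='c' -> output (5, 'c'), add 'ac' as idx 6


Encoded: [(0, 'c'), (1, 'a'), (1, 'c'), (2, 'a'), (0, 'a'), (5, 'c')]


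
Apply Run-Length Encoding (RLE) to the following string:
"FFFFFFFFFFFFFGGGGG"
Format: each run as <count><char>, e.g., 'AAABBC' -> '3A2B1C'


Scanning runs left to right:
  i=0: run of 'F' x 13 -> '13F'
  i=13: run of 'G' x 5 -> '5G'

RLE = 13F5G


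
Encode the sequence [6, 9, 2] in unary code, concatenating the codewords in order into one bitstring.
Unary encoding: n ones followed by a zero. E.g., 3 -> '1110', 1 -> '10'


Encode each number as n ones followed by a terminating 0:
  6 -> 1111110 (7 bits)
  9 -> 1111111110 (10 bits)
  2 -> 110 (3 bits)
Total length = 7 + 10 + 3 = 20 bits.

Unary([6, 9, 2]) = 11111101111111110110 (20 bits)


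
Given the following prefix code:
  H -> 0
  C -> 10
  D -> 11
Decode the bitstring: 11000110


Decoding step by step:
Bits 11 -> D
Bits 0 -> H
Bits 0 -> H
Bits 0 -> H
Bits 11 -> D
Bits 0 -> H


Decoded message: DHHHDH


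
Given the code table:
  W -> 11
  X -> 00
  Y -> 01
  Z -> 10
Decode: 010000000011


Decoding:
01 -> Y
00 -> X
00 -> X
00 -> X
00 -> X
11 -> W


Result: YXXXXW


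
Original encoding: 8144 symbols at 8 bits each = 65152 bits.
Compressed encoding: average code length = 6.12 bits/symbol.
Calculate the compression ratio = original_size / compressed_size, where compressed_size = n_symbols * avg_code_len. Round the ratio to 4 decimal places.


original_size = n_symbols * orig_bits = 8144 * 8 = 65152 bits
compressed_size = n_symbols * avg_code_len = 8144 * 6.12 = 49841.28 bits
ratio = original_size / compressed_size = 65152 / 49841.28 = 1.3072

Compression ratio = 1.3072


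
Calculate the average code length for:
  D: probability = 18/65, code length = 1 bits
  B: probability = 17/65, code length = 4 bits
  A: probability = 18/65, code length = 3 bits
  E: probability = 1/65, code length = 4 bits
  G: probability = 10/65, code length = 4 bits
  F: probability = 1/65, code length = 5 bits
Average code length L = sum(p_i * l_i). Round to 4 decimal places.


Weighted contributions p_i * l_i:
  D: (18/65) * 1 = 18/65
  B: (17/65) * 4 = 68/65
  A: (18/65) * 3 = 54/65
  E: (1/65) * 4 = 4/65
  G: (10/65) * 4 = 40/65
  F: (1/65) * 5 = 5/65
Sum = (18 + 68 + 54 + 4 + 40 + 5)/65 = 189/65

L = 189/65 = 2.9077 bits/symbol


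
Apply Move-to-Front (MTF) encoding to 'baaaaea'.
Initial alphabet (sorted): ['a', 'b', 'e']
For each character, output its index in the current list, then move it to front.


MTF encoding:
'b': index 1 in ['a', 'b', 'e'] -> ['b', 'a', 'e']
'a': index 1 in ['b', 'a', 'e'] -> ['a', 'b', 'e']
'a': index 0 in ['a', 'b', 'e'] -> ['a', 'b', 'e']
'a': index 0 in ['a', 'b', 'e'] -> ['a', 'b', 'e']
'a': index 0 in ['a', 'b', 'e'] -> ['a', 'b', 'e']
'e': index 2 in ['a', 'b', 'e'] -> ['e', 'a', 'b']
'a': index 1 in ['e', 'a', 'b'] -> ['a', 'e', 'b']


Output: [1, 1, 0, 0, 0, 2, 1]


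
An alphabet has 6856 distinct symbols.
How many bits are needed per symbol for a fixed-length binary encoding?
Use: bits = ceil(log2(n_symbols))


log2(6856) = 12.7432
Bracket: 2^12 = 4096 < 6856 <= 2^13 = 8192
So ceil(log2(6856)) = 13

bits = ceil(log2(6856)) = ceil(12.7432) = 13 bits


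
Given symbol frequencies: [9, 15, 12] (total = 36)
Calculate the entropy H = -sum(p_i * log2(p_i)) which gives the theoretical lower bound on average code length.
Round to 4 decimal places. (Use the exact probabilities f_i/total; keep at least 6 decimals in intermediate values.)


Per-symbol terms -p_i * log2(p_i) with p_i = f_i/36:
  p = 9/36 = 0.250000: log2(p) = -2.000000, -p*log2(p) = 0.500000
  p = 15/36 = 0.416667: log2(p) = -1.263034, -p*log2(p) = 0.526264
  p = 12/36 = 0.333333: log2(p) = -1.584963, -p*log2(p) = 0.528321
H = 0.500000 + 0.526264 + 0.528321 = 1.554585

H = 1.5546 bits/symbol


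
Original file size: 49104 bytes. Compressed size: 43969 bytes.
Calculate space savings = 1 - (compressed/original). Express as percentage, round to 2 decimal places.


ratio = compressed/original = 43969/49104 = 0.895426
savings = 1 - ratio = 1 - 0.895426 = 0.104574
as a percentage: 0.104574 * 100 = 10.46%

Space savings = 1 - 43969/49104 = 10.46%


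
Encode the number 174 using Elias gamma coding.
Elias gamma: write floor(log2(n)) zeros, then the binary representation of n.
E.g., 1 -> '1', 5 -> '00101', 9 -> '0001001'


num_bits = floor(log2(174)) + 1 = 8
leading_zeros = num_bits - 1 = 7
binary(174) = 10101110

Elias gamma(174) = '0000000' + '10101110' = 000000010101110 (15 bits)


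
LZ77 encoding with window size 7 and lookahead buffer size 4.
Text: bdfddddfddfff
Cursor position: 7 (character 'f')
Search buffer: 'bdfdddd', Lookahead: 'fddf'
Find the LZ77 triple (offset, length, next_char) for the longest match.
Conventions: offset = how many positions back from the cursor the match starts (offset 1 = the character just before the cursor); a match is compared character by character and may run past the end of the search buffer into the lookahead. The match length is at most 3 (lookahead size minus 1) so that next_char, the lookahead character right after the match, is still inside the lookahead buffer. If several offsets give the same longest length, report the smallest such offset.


Try each offset into the search buffer:
  offset=1 (pos 6, char 'd'): match length 0
  offset=2 (pos 5, char 'd'): match length 0
  offset=3 (pos 4, char 'd'): match length 0
  offset=4 (pos 3, char 'd'): match length 0
  offset=5 (pos 2, char 'f'): match length 3
  offset=6 (pos 1, char 'd'): match length 0
  offset=7 (pos 0, char 'b'): match length 0
Longest match has length 3 at offset 5.
next_char = character at position 7 + 3 = 10 -> 'f'

Best match: offset=5, length=3 (matching 'fdd' starting at position 2)
LZ77 triple: (5, 3, 'f')


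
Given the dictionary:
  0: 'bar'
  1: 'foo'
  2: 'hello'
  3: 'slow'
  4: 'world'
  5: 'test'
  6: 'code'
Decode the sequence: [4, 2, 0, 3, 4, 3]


Look up each index in the dictionary:
  4 -> 'world'
  2 -> 'hello'
  0 -> 'bar'
  3 -> 'slow'
  4 -> 'world'
  3 -> 'slow'

Decoded: "world hello bar slow world slow"


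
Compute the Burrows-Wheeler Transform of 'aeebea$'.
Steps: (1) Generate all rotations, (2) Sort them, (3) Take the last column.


Rotations (sorted):
  0: $aeebea -> last char: a
  1: a$aeebe -> last char: e
  2: aeebea$ -> last char: $
  3: bea$aee -> last char: e
  4: ea$aeeb -> last char: b
  5: ebea$ae -> last char: e
  6: eebea$a -> last char: a


BWT = ae$ebea


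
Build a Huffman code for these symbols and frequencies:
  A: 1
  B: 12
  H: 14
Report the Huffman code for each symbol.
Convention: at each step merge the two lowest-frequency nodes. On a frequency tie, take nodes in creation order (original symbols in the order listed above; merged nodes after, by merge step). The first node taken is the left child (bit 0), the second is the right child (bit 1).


Huffman tree construction:
Step 1: Merge A(1) + B(12) = 13
Step 2: Merge (A+B)(13) + H(14) = 27
Read each symbol's code off the tree from the root (left child = 0, right child = 1).

Codes:
  A: 00 (length 2)
  B: 01 (length 2)
  H: 1 (length 1)
Average code length: 40/27 = 1.4815 bits/symbol


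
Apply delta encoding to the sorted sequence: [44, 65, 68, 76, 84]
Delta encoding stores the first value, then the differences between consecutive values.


First value: 44
Deltas:
  65 - 44 = 21
  68 - 65 = 3
  76 - 68 = 8
  84 - 76 = 8


Delta encoded: [44, 21, 3, 8, 8]


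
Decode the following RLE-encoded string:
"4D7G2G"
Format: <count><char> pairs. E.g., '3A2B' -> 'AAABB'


Expanding each <count><char> pair:
  4D -> 'DDDD'
  7G -> 'GGGGGGG'
  2G -> 'GG'

Decoded = DDDDGGGGGGGGG


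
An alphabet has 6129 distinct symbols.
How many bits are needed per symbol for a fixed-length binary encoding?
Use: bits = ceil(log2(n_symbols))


log2(6129) = 12.5814
Bracket: 2^12 = 4096 < 6129 <= 2^13 = 8192
So ceil(log2(6129)) = 13

bits = ceil(log2(6129)) = ceil(12.5814) = 13 bits


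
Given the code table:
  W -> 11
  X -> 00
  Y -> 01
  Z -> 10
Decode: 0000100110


Decoding:
00 -> X
00 -> X
10 -> Z
01 -> Y
10 -> Z


Result: XXZYZ


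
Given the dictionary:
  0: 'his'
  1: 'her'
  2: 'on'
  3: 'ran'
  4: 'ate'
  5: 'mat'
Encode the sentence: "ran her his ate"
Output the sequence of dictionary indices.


Look up each word in the dictionary:
  'ran' -> 3
  'her' -> 1
  'his' -> 0
  'ate' -> 4

Encoded: [3, 1, 0, 4]


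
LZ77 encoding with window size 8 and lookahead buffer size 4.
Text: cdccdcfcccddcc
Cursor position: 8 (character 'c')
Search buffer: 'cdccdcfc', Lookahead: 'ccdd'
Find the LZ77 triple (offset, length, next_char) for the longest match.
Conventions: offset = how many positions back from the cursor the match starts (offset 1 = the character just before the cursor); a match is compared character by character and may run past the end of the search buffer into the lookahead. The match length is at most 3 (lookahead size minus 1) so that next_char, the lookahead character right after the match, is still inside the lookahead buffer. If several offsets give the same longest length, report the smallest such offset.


Try each offset into the search buffer:
  offset=1 (pos 7, char 'c'): match length 2
  offset=2 (pos 6, char 'f'): match length 0
  offset=3 (pos 5, char 'c'): match length 1
  offset=4 (pos 4, char 'd'): match length 0
  offset=5 (pos 3, char 'c'): match length 1
  offset=6 (pos 2, char 'c'): match length 3
  offset=7 (pos 1, char 'd'): match length 0
  offset=8 (pos 0, char 'c'): match length 1
Longest match has length 3 at offset 6.
next_char = character at position 8 + 3 = 11 -> 'd'

Best match: offset=6, length=3 (matching 'ccd' starting at position 2)
LZ77 triple: (6, 3, 'd')


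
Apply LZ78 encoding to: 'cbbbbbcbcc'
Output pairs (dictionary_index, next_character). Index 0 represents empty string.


LZ78 encoding steps:
Dictionary: {0: ''}
Step 1: w='' (idx 0), next='c' -> output (0, 'c'), add 'c' as idx 1
Step 2: w='' (idx 0), next='b' -> output (0, 'b'), add 'b' as idx 2
Step 3: w='b' (idx 2), next='b' -> output (2, 'b'), add 'bb' as idx 3
Step 4: w='bb' (idx 3), next='c' -> output (3, 'c'), add 'bbc' as idx 4
Step 5: w='b' (idx 2), next='c' -> output (2, 'c'), add 'bc' as idx 5
Step 6: w='c' (idx 1), end of input -> output (1, '')


Encoded: [(0, 'c'), (0, 'b'), (2, 'b'), (3, 'c'), (2, 'c'), (1, '')]


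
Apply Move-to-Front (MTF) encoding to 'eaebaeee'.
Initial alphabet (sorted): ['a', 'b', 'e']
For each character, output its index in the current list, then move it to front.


MTF encoding:
'e': index 2 in ['a', 'b', 'e'] -> ['e', 'a', 'b']
'a': index 1 in ['e', 'a', 'b'] -> ['a', 'e', 'b']
'e': index 1 in ['a', 'e', 'b'] -> ['e', 'a', 'b']
'b': index 2 in ['e', 'a', 'b'] -> ['b', 'e', 'a']
'a': index 2 in ['b', 'e', 'a'] -> ['a', 'b', 'e']
'e': index 2 in ['a', 'b', 'e'] -> ['e', 'a', 'b']
'e': index 0 in ['e', 'a', 'b'] -> ['e', 'a', 'b']
'e': index 0 in ['e', 'a', 'b'] -> ['e', 'a', 'b']


Output: [2, 1, 1, 2, 2, 2, 0, 0]


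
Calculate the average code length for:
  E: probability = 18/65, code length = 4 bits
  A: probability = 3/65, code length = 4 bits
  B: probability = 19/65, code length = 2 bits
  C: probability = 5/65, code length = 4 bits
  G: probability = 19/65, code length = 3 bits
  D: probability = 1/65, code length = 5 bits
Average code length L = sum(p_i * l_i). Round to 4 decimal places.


Weighted contributions p_i * l_i:
  E: (18/65) * 4 = 72/65
  A: (3/65) * 4 = 12/65
  B: (19/65) * 2 = 38/65
  C: (5/65) * 4 = 20/65
  G: (19/65) * 3 = 57/65
  D: (1/65) * 5 = 5/65
Sum = (72 + 12 + 38 + 20 + 57 + 5)/65 = 204/65

L = 204/65 = 3.1385 bits/symbol


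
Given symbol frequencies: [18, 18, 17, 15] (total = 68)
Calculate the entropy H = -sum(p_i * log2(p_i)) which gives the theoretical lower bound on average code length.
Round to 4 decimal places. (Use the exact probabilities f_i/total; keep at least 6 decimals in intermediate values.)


Per-symbol terms -p_i * log2(p_i) with p_i = f_i/68:
  p = 18/68 = 0.264706: log2(p) = -1.917538, -p*log2(p) = 0.507584
  p = 18/68 = 0.264706: log2(p) = -1.917538, -p*log2(p) = 0.507584
  p = 17/68 = 0.250000: log2(p) = -2.000000, -p*log2(p) = 0.500000
  p = 15/68 = 0.220588: log2(p) = -2.180572, -p*log2(p) = 0.481009
H = 0.507584 + 0.507584 + 0.500000 + 0.481009 = 1.996177

H = 1.9962 bits/symbol


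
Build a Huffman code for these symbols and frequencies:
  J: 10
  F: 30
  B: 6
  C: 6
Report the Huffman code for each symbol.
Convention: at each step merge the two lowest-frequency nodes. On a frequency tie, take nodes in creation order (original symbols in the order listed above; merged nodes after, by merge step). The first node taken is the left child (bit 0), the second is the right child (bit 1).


Huffman tree construction:
Step 1: Merge B(6) + C(6) = 12
Step 2: Merge J(10) + (B+C)(12) = 22
Step 3: Merge (J+(B+C))(22) + F(30) = 52
Read each symbol's code off the tree from the root (left child = 0, right child = 1).

Codes:
  J: 00 (length 2)
  F: 1 (length 1)
  B: 010 (length 3)
  C: 011 (length 3)
Average code length: 86/52 = 1.6538 bits/symbol


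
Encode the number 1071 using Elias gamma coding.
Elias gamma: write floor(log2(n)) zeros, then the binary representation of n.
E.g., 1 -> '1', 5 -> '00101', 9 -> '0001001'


num_bits = floor(log2(1071)) + 1 = 11
leading_zeros = num_bits - 1 = 10
binary(1071) = 10000101111

Elias gamma(1071) = '0000000000' + '10000101111' = 000000000010000101111 (21 bits)


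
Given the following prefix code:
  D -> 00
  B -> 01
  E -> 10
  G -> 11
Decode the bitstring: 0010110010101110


Decoding step by step:
Bits 00 -> D
Bits 10 -> E
Bits 11 -> G
Bits 00 -> D
Bits 10 -> E
Bits 10 -> E
Bits 11 -> G
Bits 10 -> E


Decoded message: DEGDEEGE


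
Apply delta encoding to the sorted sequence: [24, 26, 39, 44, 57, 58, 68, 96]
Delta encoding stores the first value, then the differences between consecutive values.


First value: 24
Deltas:
  26 - 24 = 2
  39 - 26 = 13
  44 - 39 = 5
  57 - 44 = 13
  58 - 57 = 1
  68 - 58 = 10
  96 - 68 = 28


Delta encoded: [24, 2, 13, 5, 13, 1, 10, 28]


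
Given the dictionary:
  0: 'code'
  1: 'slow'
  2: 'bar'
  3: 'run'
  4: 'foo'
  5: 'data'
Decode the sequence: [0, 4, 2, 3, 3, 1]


Look up each index in the dictionary:
  0 -> 'code'
  4 -> 'foo'
  2 -> 'bar'
  3 -> 'run'
  3 -> 'run'
  1 -> 'slow'

Decoded: "code foo bar run run slow"


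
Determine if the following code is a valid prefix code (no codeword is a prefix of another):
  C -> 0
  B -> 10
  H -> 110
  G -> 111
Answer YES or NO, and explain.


Checking each pair (does one codeword prefix another?):
  C='0' vs B='10': no prefix
  C='0' vs H='110': no prefix
  C='0' vs G='111': no prefix
  B='10' vs C='0': no prefix
  B='10' vs H='110': no prefix
  B='10' vs G='111': no prefix
  H='110' vs C='0': no prefix
  H='110' vs B='10': no prefix
  H='110' vs G='111': no prefix
  G='111' vs C='0': no prefix
  G='111' vs B='10': no prefix
  G='111' vs H='110': no prefix
No violation found over all pairs.

YES -- this is a valid prefix code. No codeword is a prefix of any other codeword.


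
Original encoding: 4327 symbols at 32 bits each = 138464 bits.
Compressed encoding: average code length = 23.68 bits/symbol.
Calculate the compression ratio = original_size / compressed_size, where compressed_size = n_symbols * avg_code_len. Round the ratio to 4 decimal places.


original_size = n_symbols * orig_bits = 4327 * 32 = 138464 bits
compressed_size = n_symbols * avg_code_len = 4327 * 23.68 = 102463.36 bits
ratio = original_size / compressed_size = 138464 / 102463.36 = 1.3514

Compression ratio = 1.3514


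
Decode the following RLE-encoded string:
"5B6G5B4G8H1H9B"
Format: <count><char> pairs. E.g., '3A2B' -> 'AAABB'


Expanding each <count><char> pair:
  5B -> 'BBBBB'
  6G -> 'GGGGGG'
  5B -> 'BBBBB'
  4G -> 'GGGG'
  8H -> 'HHHHHHHH'
  1H -> 'H'
  9B -> 'BBBBBBBBB'

Decoded = BBBBBGGGGGGBBBBBGGGGHHHHHHHHHBBBBBBBBB


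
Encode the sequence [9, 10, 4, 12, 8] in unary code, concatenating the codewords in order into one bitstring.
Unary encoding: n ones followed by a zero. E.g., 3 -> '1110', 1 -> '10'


Encode each number as n ones followed by a terminating 0:
  9 -> 1111111110 (10 bits)
  10 -> 11111111110 (11 bits)
  4 -> 11110 (5 bits)
  12 -> 1111111111110 (13 bits)
  8 -> 111111110 (9 bits)
Total length = 10 + 11 + 5 + 13 + 9 = 48 bits.

Unary([9, 10, 4, 12, 8]) = 111111111011111111110111101111111111110111111110 (48 bits)


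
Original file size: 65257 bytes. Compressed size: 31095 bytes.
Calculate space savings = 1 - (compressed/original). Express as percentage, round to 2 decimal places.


ratio = compressed/original = 31095/65257 = 0.476501
savings = 1 - ratio = 1 - 0.476501 = 0.523499
as a percentage: 0.523499 * 100 = 52.35%

Space savings = 1 - 31095/65257 = 52.35%


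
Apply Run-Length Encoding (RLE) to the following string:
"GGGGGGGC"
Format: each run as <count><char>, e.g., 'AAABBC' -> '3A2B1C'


Scanning runs left to right:
  i=0: run of 'G' x 7 -> '7G'
  i=7: run of 'C' x 1 -> '1C'

RLE = 7G1C


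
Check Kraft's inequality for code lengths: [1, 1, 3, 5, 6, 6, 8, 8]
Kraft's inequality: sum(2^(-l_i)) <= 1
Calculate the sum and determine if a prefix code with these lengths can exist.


Sum = 2^(-1) + 2^(-1) + 2^(-3) + 2^(-5) + 2^(-6) + 2^(-6) + 2^(-8) + 2^(-8)
    = 0.5 + 0.5 + 0.125 + 0.03125 + 0.015625 + 0.015625 + 0.00390625 + 0.00390625
    = 306/256 = 1.1953125
Since 1.1953125 > 1, Kraft's inequality is NOT satisfied.
A prefix code with these lengths CANNOT exist.

Kraft sum = 1.1953125. Not satisfied.


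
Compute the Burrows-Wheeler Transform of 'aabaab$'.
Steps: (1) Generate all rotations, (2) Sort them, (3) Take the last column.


Rotations (sorted):
  0: $aabaab -> last char: b
  1: aab$aab -> last char: b
  2: aabaab$ -> last char: $
  3: ab$aaba -> last char: a
  4: abaab$a -> last char: a
  5: b$aabaa -> last char: a
  6: baab$aa -> last char: a


BWT = bb$aaaa


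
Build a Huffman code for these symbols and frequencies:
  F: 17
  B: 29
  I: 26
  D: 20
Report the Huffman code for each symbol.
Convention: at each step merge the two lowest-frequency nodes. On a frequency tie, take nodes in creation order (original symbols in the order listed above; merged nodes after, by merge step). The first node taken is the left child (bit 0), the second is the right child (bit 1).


Huffman tree construction:
Step 1: Merge F(17) + D(20) = 37
Step 2: Merge I(26) + B(29) = 55
Step 3: Merge (F+D)(37) + (I+B)(55) = 92
Read each symbol's code off the tree from the root (left child = 0, right child = 1).

Codes:
  F: 00 (length 2)
  B: 11 (length 2)
  I: 10 (length 2)
  D: 01 (length 2)
Average code length: 184/92 = 2.0000 bits/symbol


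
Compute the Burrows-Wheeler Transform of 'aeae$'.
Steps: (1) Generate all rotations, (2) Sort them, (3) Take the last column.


Rotations (sorted):
  0: $aeae -> last char: e
  1: ae$ae -> last char: e
  2: aeae$ -> last char: $
  3: e$aea -> last char: a
  4: eae$a -> last char: a


BWT = ee$aa


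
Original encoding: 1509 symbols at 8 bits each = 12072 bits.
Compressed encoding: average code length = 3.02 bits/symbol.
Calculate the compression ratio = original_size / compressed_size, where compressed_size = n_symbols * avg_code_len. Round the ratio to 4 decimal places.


original_size = n_symbols * orig_bits = 1509 * 8 = 12072 bits
compressed_size = n_symbols * avg_code_len = 1509 * 3.02 = 4557.18 bits
ratio = original_size / compressed_size = 12072 / 4557.18 = 2.649

Compression ratio = 2.649


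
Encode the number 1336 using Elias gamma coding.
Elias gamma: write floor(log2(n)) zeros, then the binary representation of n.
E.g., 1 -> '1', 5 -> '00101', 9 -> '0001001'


num_bits = floor(log2(1336)) + 1 = 11
leading_zeros = num_bits - 1 = 10
binary(1336) = 10100111000

Elias gamma(1336) = '0000000000' + '10100111000' = 000000000010100111000 (21 bits)


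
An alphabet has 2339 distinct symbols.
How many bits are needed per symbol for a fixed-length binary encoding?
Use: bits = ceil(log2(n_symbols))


log2(2339) = 11.1917
Bracket: 2^11 = 2048 < 2339 <= 2^12 = 4096
So ceil(log2(2339)) = 12

bits = ceil(log2(2339)) = ceil(11.1917) = 12 bits
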